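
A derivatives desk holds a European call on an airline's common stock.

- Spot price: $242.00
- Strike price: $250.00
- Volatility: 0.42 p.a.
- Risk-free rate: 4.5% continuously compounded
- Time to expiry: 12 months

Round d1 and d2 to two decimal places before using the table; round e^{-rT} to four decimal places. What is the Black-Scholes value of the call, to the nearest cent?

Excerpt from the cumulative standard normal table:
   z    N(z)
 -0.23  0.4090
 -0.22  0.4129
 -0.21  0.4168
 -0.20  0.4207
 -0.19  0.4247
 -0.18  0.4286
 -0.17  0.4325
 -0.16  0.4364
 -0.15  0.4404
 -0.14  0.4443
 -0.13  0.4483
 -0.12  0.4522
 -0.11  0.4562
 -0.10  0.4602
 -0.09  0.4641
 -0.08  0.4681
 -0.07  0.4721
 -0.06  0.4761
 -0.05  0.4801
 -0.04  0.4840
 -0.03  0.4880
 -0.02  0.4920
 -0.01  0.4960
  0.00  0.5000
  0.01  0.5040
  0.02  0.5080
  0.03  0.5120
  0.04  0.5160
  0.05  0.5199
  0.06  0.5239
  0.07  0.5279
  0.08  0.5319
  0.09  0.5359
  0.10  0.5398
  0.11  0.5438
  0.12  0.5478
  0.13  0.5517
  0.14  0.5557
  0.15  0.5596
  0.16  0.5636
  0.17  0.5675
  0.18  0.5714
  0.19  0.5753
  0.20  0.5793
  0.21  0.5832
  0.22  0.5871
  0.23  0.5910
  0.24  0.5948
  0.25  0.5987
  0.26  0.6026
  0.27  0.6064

$41.51

T = 1;  σ√T = 0.4200
d₁ = [ln(242/250) + (0.045 + 0.42²/2)·1] / 0.4200 = [-0.0325 + 0.1332] / 0.4200 = 0.2397 → 0.24
d₂ = d₁ − σ√T = 0.2397 − 0.4200 = -0.1803 → -0.18
exp(−rT) = exp(−0.045·1) = 0.9560
N(d₁) = N(0.24) = 0.5948;  N(d₂) = N(-0.18) = 0.4286
C = 242·0.5948 − 250·0.9560·0.4286 = 143.9416 − 102.4354 = 41.5062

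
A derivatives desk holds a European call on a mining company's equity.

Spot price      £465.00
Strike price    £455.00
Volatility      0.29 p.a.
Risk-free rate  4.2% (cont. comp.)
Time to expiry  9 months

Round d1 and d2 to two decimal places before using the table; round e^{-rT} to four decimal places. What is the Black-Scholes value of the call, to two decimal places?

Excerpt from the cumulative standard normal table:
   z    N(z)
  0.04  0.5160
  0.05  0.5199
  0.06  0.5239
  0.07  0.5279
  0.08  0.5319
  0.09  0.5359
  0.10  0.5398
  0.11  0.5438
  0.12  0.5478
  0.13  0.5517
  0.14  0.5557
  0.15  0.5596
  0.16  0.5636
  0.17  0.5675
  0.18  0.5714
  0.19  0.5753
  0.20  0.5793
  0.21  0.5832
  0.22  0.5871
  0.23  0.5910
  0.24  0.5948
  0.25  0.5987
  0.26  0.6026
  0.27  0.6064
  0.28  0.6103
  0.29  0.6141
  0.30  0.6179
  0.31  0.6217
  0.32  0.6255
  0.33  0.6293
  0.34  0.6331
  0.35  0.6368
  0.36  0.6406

σ√T = 0.29 × 0.8660 = 0.2511
d₁ = [ln(465/455) + (0.042 + 0.29²/2)·0.75] / 0.2511 = [0.0217 + 0.0630] / 0.2511 = 0.3376 ⇒ 0.34
d₂ = d₁ − σ√T = 0.3376 − 0.2511 = 0.0864 ⇒ 0.09
exp(−rT) = exp(−0.042·0.75) = 0.9690
N(d₁) = N(0.34) = 0.6331;  N(d₂) = N(0.09) = 0.5359
C = 465·0.6331 − 455·0.9690·0.5359 = 294.3915 − 236.2756 = 58.1159

£58.12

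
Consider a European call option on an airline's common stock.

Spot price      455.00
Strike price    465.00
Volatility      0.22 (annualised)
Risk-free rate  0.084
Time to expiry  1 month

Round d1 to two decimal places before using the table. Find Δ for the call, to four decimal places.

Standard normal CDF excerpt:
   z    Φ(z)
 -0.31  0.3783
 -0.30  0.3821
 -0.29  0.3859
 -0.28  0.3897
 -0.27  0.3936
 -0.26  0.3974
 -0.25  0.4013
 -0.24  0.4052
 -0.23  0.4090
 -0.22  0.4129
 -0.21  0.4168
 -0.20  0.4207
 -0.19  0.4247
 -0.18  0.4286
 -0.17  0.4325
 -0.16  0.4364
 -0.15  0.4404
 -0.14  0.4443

T = 0.08333;  σ√T = 0.0635
ln(S/K) + (r + σ²/2)T = ln(455/465) + (0.084 + 0.22²/2)·0.08333 = -0.0217 + 0.0090 = -0.0127
d₁ = -0.0127 / 0.0635 = -0.2003 ⇒ -0.20
N(d₁) = N(-0.20) = 0.4207
Δ_call = N(d₁) = 0.4207

0.4207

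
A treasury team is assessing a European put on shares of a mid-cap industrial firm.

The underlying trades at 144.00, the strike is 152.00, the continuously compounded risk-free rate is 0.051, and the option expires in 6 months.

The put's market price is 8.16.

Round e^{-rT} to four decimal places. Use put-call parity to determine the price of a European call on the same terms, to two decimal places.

exp(−rT) = exp(−0.051·0.5) = 0.9748
Put-call parity: C − P = S − K·e^(−rT) = 144 − 152·0.9748 = 144 − 148.1696 = -4.1696
C = P + (C − P) = 8.16 + (-4.1696) = 3.9904

3.99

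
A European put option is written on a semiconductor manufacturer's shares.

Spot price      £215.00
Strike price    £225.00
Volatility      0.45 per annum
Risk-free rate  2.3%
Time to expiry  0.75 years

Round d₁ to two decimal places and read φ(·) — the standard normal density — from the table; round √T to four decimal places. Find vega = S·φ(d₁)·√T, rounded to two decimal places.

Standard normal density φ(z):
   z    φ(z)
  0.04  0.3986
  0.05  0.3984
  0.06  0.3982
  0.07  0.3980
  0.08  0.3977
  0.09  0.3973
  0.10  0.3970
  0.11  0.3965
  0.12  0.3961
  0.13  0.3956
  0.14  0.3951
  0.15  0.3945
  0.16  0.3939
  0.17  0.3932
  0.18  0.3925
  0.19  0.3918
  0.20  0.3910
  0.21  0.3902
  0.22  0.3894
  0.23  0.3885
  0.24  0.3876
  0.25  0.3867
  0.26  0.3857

73.75

σ√T = 0.45 × 0.8660 = 0.3897
ln(S/K) + (r + σ²/2)T = ln(215/225) + (0.023 + 0.45²/2)·0.75 = -0.0455 + 0.0932 = 0.0477
d₁ = 0.0477 / 0.3897 = 0.1225 → 0.12
√T = √0.75 = 0.8660
φ(d₁) = φ(0.12) = 0.3961
vega = S·φ(d₁)·√T = 215·0.3961·0.8660 = 73.7499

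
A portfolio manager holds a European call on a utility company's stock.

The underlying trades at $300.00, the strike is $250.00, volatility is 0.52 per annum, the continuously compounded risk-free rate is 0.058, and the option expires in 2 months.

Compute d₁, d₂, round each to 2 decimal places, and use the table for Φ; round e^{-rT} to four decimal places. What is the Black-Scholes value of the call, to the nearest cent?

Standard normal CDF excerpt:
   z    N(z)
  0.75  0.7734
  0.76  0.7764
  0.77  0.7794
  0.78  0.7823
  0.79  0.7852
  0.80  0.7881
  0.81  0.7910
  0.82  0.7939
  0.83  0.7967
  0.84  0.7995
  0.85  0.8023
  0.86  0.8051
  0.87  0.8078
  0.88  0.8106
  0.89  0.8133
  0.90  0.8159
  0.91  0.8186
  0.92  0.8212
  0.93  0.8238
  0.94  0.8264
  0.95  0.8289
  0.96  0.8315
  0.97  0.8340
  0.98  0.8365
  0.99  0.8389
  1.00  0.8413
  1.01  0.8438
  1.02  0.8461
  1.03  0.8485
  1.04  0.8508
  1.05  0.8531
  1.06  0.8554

σ√T = 0.52 × 0.4082 = 0.2123
ln(S/K) + (r + σ²/2)T = ln(300/250) + (0.058 + 0.52²/2)·0.1667 = 0.1823 + 0.0322 = 0.2145
d₁ = 0.2145 / 0.2123 = 1.0105 → 1.01
d₂ = d₁ − σ√T = 1.0105 − 0.2123 = 0.7982 → 0.80
exp(−rT) = exp(−0.058·0.1667) = 0.9904
N(d₁) = N(1.01) = 0.8438;  N(d₂) = N(0.80) = 0.7881
C = 300·0.8438 − 250·0.9904·0.7881 = 253.1400 − 195.1336 = 58.0064

$58.01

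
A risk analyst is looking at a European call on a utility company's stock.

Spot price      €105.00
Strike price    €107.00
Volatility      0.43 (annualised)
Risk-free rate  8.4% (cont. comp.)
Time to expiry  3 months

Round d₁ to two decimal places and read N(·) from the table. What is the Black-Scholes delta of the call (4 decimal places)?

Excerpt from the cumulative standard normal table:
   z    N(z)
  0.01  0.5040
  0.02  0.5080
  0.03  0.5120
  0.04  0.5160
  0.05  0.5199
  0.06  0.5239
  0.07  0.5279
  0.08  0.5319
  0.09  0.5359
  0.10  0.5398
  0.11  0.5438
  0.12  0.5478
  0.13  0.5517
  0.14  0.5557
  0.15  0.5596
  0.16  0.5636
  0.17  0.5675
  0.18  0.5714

T = 0.25;  σ√T = 0.2150
d₁ = [ln(105/107) + (0.084 + ½·0.43²)·0.25] / (σ√T) = (-0.0189 + 0.0441) / 0.2150 = 0.1174 → 0.12
N(d₁) = N(0.12) = 0.5478
Δ_call = N(d₁) = 0.5478

0.5478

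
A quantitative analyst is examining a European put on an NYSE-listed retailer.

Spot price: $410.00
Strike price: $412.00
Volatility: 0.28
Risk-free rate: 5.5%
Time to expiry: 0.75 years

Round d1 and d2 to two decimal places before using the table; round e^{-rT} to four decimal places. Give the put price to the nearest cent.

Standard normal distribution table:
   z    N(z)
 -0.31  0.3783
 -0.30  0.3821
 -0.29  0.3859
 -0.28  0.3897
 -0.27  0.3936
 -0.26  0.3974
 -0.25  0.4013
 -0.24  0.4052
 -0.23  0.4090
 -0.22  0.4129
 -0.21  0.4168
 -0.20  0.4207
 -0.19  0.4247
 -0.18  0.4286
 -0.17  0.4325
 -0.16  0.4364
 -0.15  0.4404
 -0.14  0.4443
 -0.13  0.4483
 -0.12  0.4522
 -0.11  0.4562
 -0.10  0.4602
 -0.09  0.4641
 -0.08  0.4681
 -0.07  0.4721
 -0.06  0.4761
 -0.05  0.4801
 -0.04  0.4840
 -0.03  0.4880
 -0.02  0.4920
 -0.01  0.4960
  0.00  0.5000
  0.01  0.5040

T = 0.75;  σ√T = 0.2425
ln(S/K) + (r + σ²/2)T = ln(410/412) + (0.055 + 0.28²/2)·0.75 = -0.0049 + 0.0707 = 0.0658
d₁ = 0.0658 / 0.2425 = 0.2713 ⇒ 0.27
d₂ = d₁ − σ√T = 0.2713 − 0.2425 = 0.0288 ⇒ 0.03
exp(−rT) = exp(−0.055·0.75) = 0.9596
P = 412·0.9596·N(-0.03) − 410·N(-0.27) = 412·0.9596·0.4880 − 410·0.3936 = 192.9333 − 161.3760 = 31.5573

$31.56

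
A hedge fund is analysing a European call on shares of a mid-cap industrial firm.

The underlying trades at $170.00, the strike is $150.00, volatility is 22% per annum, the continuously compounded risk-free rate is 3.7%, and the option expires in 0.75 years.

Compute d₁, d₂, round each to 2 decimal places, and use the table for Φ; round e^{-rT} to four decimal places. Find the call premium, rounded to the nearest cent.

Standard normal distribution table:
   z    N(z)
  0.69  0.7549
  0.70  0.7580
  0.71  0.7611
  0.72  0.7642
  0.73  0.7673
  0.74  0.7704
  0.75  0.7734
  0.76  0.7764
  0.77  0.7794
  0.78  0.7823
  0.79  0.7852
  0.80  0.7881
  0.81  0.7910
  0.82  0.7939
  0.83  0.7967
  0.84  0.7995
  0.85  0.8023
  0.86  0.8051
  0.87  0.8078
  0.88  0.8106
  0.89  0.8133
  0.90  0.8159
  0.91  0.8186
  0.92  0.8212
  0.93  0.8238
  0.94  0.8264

$27.67

T = 0.75;  σ√T = 0.1905
ln(S/K) + (r + σ²/2)T = ln(170/150) + (0.037 + 0.22²/2)·0.75 = 0.1252 + 0.0459 = 0.1711
d₁ = 0.1711 / 0.1905 = 0.8978 → 0.90
d₂ = d₁ − σ√T = 0.8978 − 0.1905 = 0.7073 → 0.71
e^(−rT) = e^(−0.037·0.75) = 0.9726
C = 170·N(0.90) − 150·0.9726·N(0.71) = 170·0.8159 − 150·0.9726·0.7611 = 138.7030 − 111.0369 = 27.6661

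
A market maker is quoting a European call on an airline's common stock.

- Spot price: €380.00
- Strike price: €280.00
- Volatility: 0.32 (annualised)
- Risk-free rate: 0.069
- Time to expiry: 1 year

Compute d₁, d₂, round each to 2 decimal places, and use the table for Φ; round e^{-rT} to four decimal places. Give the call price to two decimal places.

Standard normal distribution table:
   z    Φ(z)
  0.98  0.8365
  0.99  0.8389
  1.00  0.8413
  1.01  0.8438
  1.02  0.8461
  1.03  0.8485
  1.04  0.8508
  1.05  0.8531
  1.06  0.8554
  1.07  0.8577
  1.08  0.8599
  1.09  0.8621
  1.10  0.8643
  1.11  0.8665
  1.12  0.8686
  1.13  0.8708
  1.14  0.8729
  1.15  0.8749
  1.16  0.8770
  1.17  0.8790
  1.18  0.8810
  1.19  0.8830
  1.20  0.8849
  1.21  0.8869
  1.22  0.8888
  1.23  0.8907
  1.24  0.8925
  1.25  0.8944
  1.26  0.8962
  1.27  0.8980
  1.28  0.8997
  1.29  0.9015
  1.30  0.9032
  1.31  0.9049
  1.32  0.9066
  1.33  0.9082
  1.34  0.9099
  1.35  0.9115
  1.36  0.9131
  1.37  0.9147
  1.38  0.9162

€124.61

T = 1;  σ√T = 0.3200
d₁ = [ln(380/280) + (0.069 + 0.32²/2)·1] / 0.3200 = [0.3054 + 0.1202] / 0.3200 = 1.3299 ⇒ 1.33
d₂ = d₁ − σ√T = 1.3299 − 0.3200 = 1.0099 ⇒ 1.01
exp(−rT) = exp(−0.069·1) = 0.9333
N(d₁) = N(1.33) = 0.9082;  N(d₂) = N(1.01) = 0.8438
C = 380·0.9082 − 280·0.9333·0.8438 = 345.1160 − 220.5052 = 124.6108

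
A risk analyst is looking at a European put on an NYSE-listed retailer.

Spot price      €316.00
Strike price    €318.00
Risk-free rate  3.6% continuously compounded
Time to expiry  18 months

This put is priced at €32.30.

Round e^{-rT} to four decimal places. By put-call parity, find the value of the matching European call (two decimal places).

e^(−rT) = e^(−0.036·1.5) = 0.9474
Put-call parity: C − P = S − K·e^(−rT) = 316 − 318·0.9474 = 316 − 301.2732 = 14.7268
C = P + (C − P) = 32.30 + (14.7268) = 47.0268

€47.03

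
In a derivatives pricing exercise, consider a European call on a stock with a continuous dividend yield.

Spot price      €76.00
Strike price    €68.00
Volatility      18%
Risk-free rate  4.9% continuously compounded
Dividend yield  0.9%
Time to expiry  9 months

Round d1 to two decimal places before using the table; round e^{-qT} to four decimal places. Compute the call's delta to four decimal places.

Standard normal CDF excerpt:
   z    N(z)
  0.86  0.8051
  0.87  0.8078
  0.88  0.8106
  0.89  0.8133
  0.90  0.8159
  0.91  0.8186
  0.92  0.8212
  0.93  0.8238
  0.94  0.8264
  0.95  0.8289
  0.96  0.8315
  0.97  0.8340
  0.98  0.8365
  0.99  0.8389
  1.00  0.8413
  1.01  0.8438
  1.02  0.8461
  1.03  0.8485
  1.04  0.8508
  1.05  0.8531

0.8309

σ√T = 0.18·√0.75 = 0.1559
d₁ = [ln(76/68) + (0.049 − 0.009 + ½·0.18²)·0.75] / (σ√T) = (0.1112 + 0.0421) / 0.1559 = 0.9839 ≈ 0.98
N(d₁) = N(0.98) = 0.8365
Δ_call = e^(−qT)·N(d₁) = 0.9933·0.8365 = 0.8309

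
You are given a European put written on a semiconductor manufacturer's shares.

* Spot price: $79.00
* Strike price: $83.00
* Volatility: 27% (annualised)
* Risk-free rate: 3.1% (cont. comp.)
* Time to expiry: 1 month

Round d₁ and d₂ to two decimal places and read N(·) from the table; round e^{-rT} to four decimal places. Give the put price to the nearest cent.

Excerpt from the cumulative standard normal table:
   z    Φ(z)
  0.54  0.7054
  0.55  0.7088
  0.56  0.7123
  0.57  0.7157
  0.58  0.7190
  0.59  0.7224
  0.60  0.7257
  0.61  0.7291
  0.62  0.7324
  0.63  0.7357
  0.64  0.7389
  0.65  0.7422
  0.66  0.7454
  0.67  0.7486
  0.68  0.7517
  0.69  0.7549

σ√T = 0.27·√0.08333 = 0.0779
d₁ = [ln(79/83) + (0.031 + ½·0.27²)·0.08333] / (σ√T) = (-0.0494 + 0.0056) / 0.0779 = -0.5616 which rounds to -0.56
d₂ = -0.5616 − 0.0779 = -0.6395 which rounds to -0.64
exp(−rT) = exp(−0.031·0.08333) = 0.9974
P = 83·0.9974·N(0.64) − 79·N(0.56) = 83·0.9974·0.7389 − 79·0.7123 = 61.1692 − 56.2717 = 4.8975

$4.90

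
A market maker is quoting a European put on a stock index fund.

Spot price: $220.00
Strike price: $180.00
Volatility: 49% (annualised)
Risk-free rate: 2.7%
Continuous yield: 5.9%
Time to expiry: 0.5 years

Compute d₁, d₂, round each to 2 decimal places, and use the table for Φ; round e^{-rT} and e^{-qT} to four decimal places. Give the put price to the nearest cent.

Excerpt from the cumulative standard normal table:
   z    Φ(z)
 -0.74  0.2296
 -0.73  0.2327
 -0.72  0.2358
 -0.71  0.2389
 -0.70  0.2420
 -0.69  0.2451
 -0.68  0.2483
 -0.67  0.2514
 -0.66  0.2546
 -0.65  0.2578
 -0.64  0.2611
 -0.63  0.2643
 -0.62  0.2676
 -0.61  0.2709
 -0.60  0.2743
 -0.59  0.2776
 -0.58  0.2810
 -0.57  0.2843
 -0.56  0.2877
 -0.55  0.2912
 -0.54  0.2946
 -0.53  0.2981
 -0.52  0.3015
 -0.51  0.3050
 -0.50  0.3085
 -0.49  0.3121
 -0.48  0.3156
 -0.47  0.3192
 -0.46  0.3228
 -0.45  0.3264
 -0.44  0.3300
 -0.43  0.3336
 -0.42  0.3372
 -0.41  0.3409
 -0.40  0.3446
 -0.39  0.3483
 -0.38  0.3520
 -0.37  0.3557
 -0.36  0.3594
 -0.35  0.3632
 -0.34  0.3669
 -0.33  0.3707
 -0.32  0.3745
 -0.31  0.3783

$12.80

σ√T = 0.49 × 0.7071 = 0.3465
ln(S/K) + (r − q + σ²/2)T = ln(220/180) + (0.027 − 0.059 + 0.49²/2)·0.5 = 0.2007 + 0.0440 = 0.2447
d₁ = 0.2447 / 0.3465 = 0.7062 which rounds to 0.71
d₂ = d₁ − σ√T = 0.7062 − 0.3465 = 0.3597 which rounds to 0.36
exp(−qT) = exp(−0.059·0.5) = 0.9709;  exp(−rT) = exp(−0.027·0.5) = 0.9866
N(−d₂) = N(-0.36) = 0.3594;  N(−d₁) = N(-0.71) = 0.2389
P = 180·0.9866·0.3594 − 220·0.9709·0.2389 = 63.8251 − 51.0286 = 12.7966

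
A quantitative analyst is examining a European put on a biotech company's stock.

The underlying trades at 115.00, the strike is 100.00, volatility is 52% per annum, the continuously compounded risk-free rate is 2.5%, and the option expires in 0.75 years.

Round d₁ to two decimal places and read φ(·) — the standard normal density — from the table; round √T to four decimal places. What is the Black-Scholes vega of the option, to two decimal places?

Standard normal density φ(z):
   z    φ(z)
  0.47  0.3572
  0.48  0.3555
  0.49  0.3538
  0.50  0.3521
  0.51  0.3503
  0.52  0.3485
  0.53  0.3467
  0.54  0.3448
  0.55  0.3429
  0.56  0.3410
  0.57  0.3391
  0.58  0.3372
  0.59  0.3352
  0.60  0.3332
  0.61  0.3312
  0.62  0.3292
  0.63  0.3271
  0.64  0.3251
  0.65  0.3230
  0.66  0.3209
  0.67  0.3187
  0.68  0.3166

σ√T = 0.52 × 0.8660 = 0.4503
d₁ = [ln(115/100) + (0.025 + 0.52²/2)·0.75] / 0.4503 = [0.1398 + 0.1202] / 0.4503 = 0.5772 ≈ 0.58
√T = √0.75 = 0.8660
φ(d₁) = φ(0.58) = 0.3372
vega = S·φ(d₁)·√T = 115·0.3372·0.8660 = 33.5817

33.58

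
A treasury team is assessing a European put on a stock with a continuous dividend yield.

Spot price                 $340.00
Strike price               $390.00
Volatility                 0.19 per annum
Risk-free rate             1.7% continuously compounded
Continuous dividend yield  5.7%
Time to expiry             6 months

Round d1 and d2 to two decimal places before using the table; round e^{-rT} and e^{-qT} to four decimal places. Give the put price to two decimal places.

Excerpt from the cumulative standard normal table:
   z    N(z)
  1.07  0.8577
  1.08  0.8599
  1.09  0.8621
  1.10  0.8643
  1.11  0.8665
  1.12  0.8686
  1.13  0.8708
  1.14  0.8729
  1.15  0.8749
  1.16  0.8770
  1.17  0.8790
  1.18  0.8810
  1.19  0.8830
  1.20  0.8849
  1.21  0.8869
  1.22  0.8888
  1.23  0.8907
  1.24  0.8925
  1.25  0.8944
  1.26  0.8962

$59.51

σ√T = 0.19·√0.5 = 0.1344
d₁ = [ln(340/390) + (0.017 − 0.057 + 0.19²/2)·0.5] / 0.1344 = [-0.1372 − 0.0110] / 0.1344 = -1.1029 which rounds to -1.10
d₂ = d₁ − σ√T = -1.1029 − 0.1344 = -1.2373 which rounds to -1.24
e^(−qT) = e^(−0.057·0.5) = 0.9719;  e^(−rT) = e^(−0.017·0.5) = 0.9915
N(−d₂) = N(1.24) = 0.8925;  N(−d₁) = N(1.10) = 0.8643
P = 390·0.9915·0.8925 − 340·0.9719·0.8643 = 345.1164 − 285.6045 = 59.5119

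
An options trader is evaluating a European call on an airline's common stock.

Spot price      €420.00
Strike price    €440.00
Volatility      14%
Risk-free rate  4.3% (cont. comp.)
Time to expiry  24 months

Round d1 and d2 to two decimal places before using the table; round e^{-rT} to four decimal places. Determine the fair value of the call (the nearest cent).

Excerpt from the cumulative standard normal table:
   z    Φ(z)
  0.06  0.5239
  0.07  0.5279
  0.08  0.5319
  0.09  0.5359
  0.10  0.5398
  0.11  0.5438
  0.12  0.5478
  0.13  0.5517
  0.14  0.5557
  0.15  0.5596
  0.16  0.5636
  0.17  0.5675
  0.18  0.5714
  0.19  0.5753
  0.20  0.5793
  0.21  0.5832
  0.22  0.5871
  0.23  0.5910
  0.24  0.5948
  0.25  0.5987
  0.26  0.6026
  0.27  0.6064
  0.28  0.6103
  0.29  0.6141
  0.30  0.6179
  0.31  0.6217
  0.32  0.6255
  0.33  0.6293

€41.58

σ√T = 0.14·√2 = 0.1980
d₁ = [ln(420/440) + (0.043 + 0.14²/2)·2] / 0.1980 = [-0.0465 + 0.1056] / 0.1980 = 0.2984 → 0.30
d₂ = d₁ − σ√T = 0.2984 − 0.1980 = 0.1004 → 0.10
exp(−rT) = exp(−0.043·2) = 0.9176
C = 420·N(0.30) − 440·0.9176·N(0.10) = 420·0.6179 − 440·0.9176·0.5398 = 259.5180 − 217.9410 = 41.5770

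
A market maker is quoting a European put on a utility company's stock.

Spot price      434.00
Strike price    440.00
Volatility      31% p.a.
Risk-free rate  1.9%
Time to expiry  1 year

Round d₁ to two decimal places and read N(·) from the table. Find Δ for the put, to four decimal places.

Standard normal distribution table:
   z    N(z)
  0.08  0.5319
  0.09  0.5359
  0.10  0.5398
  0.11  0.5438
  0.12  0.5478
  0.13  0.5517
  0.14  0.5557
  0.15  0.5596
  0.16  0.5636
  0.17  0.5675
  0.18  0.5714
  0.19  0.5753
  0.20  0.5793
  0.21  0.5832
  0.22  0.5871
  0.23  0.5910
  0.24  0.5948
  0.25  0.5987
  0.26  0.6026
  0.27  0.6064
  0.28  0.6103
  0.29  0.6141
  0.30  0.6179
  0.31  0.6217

σ√T = 0.31·√1 = 0.3100
d₁ = [ln(434/440) + (0.019 + 0.31²/2)·1] / 0.3100 = [-0.0137 + 0.0670] / 0.3100 = 0.1720 ⇒ 0.17
N(d₁) = N(0.17) = 0.5675
Δ_put = N(d₁) − 1 = 0.5675 − 1 = -0.4325

-0.4325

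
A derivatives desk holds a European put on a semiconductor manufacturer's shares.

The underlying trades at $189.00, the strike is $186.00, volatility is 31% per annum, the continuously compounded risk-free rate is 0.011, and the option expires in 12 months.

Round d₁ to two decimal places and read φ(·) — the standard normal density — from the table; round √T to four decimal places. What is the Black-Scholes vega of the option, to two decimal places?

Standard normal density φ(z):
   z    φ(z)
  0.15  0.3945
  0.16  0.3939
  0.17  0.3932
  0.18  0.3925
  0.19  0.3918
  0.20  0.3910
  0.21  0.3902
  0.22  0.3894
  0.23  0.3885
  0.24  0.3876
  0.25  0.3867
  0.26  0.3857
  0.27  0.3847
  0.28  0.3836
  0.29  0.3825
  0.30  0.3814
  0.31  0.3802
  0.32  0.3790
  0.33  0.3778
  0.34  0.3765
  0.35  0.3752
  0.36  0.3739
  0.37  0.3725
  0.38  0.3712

73.26

T = 1;  σ√T = 0.3100
ln(S/K) + (r + σ²/2)T = ln(189/186) + (0.011 + 0.31²/2)·1 = 0.0160 + 0.0591 = 0.0751
d₁ = 0.0751 / 0.3100 = 0.2421 → 0.24
√T = √1 = 1.0000
φ(d₁) = φ(0.24) = 0.3876
vega = S·φ(d₁)·√T = 189·0.3876·1.0000 = 73.2564
(Call and put vega coincide under Black-Scholes.)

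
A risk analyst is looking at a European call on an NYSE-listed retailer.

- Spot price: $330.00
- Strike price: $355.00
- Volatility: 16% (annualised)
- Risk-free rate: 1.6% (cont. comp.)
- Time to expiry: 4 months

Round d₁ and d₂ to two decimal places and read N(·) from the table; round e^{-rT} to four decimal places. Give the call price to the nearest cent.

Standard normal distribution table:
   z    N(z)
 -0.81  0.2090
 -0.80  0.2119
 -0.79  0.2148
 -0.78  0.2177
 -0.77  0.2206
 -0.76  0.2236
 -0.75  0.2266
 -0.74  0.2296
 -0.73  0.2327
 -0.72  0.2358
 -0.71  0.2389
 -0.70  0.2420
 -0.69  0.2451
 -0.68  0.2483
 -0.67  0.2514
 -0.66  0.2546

σ√T = 0.16 × 0.5774 = 0.0924
ln(S/K) + (r + σ²/2)T = ln(330/355) + (0.016 + 0.16²/2)·0.3333 = -0.0730 + 0.0096 = -0.0634
d₁ = -0.0634 / 0.0924 = -0.6866 which rounds to -0.69
d₂ = d₁ − σ√T = -0.6866 − 0.0924 = -0.7790 which rounds to -0.78
e^(−rT) = e^(−0.016·0.3333) = 0.9947
N(d₁) = N(-0.69) = 0.2451;  N(d₂) = N(-0.78) = 0.2177
C = 330·0.2451 − 355·0.9947·0.2177 = 80.8830 − 76.8739 = 4.0091

$4.01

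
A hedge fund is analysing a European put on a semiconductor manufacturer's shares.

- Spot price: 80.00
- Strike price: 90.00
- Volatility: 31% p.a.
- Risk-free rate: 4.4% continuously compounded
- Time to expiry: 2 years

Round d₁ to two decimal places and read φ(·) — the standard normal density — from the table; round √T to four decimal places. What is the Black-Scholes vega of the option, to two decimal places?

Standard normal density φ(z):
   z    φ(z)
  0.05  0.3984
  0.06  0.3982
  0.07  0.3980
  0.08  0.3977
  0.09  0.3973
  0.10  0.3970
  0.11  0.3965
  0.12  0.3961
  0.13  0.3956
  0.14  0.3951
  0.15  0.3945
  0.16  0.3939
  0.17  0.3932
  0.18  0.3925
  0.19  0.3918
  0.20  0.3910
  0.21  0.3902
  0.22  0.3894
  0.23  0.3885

44.63

T = 2;  σ√T = 0.4384
d₁ = [ln(80/90) + (0.044 + 0.31²/2)·2] / 0.4384 = [-0.1178 + 0.1841] / 0.4384 = 0.1513 which rounds to 0.15
√T = √2 = 1.4142
φ(d₁) = φ(0.15) = 0.3945
vega = S·φ(d₁)·√T = 80·0.3945·1.4142 = 44.6322
(The call has the same vega.)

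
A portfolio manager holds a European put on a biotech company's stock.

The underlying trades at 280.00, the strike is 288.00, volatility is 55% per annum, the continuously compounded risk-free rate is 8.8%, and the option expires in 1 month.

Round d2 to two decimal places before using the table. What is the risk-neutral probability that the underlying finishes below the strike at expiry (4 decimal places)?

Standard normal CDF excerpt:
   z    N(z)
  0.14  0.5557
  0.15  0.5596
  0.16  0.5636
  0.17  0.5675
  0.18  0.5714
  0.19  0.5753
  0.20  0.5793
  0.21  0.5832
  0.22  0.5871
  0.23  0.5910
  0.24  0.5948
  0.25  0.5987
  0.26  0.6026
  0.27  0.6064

σ√T = 0.55·√0.08333 = 0.1588
d₁ = [ln(280/288) + (0.088 + 0.55²/2)·0.08333] / 0.1588 = [-0.0282 + 0.0199] / 0.1588 = -0.0519 which rounds to -0.05
d₂ = d₁ − σ√T = -0.0519 − 0.1588 = -0.2106 which rounds to -0.21
Pr(exercise) under Q = N(−d₂) = N(0.21) = 0.5832

0.5832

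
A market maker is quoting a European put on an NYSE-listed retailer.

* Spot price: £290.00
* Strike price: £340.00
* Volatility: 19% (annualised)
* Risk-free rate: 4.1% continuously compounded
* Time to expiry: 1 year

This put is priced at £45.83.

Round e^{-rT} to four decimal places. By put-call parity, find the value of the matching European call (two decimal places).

e^(−rT) = e^(−0.041·1) = 0.9598
Put-call parity: C − P = S − K·e^(−rT) = 290 − 340·0.9598 = 290 − 326.3320 = -36.3320
C = P + (C − P) = 45.83 + (-36.3320) = 9.4980

£9.50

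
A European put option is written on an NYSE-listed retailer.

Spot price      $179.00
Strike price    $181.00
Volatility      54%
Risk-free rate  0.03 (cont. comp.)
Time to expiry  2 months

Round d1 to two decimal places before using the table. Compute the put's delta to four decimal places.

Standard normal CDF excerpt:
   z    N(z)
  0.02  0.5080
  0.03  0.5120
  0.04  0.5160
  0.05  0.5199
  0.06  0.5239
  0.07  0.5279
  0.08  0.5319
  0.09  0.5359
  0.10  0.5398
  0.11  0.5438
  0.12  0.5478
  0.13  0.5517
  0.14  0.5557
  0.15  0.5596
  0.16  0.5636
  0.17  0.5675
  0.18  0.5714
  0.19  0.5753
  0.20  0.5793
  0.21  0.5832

σ√T = 0.54·√0.1667 = 0.2205
ln(S/K) + (r + σ²/2)T = ln(179/181) + (0.03 + 0.54²/2)·0.1667 = -0.0111 + 0.0293 = 0.0182
d₁ = 0.0182 / 0.2205 = 0.0825 → 0.08
N(d₁) = N(0.08) = 0.5319
Δ_put = N(d₁) − 1 = 0.5319 − 1 = -0.4681

-0.4681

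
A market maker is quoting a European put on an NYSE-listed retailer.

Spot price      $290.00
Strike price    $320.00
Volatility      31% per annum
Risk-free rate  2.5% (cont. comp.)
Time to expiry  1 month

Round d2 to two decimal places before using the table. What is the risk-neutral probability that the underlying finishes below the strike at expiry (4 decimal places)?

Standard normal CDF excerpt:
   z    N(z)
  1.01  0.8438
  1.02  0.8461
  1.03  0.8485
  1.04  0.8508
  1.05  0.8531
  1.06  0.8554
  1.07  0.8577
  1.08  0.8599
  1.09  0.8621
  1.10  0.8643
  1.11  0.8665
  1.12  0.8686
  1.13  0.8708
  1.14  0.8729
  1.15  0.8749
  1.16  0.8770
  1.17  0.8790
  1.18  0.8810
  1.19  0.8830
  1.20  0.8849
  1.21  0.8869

σ√T = 0.31·√0.08333 = 0.0895
d₁ = [ln(290/320) + (0.025 + 0.31²/2)·0.08333] / 0.0895 = [-0.0984 + 0.0061] / 0.0895 = -1.0320 → -1.03
d₂ = d₁ − σ√T = -1.0320 − 0.0895 = -1.1215 → -1.12
Risk-neutral Pr[S_T < K] = N(−d₂) = N(1.12) = 0.8686

0.8686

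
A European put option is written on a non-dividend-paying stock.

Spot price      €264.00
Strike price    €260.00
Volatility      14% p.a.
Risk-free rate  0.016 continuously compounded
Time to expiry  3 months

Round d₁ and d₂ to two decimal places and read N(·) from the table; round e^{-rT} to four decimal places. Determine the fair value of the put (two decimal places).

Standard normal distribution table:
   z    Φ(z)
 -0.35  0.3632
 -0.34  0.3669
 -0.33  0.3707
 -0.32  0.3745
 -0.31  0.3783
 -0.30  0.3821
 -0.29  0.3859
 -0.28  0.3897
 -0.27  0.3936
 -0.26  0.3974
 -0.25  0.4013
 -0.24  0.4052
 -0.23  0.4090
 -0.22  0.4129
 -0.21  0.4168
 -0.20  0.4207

σ√T = 0.14·√0.25 = 0.0700
d₁ = [ln(264/260) + (0.016 + 0.14²/2)·0.25] / 0.0700 = [0.0153 + 0.0065] / 0.0700 = 0.3102 ≈ 0.31
d₂ = d₁ − σ√T = 0.3102 − 0.0700 = 0.2402 ≈ 0.24
e^(−rT) = e^(−0.016·0.25) = 0.9960
P = 260·0.9960·N(-0.24) − 264·N(-0.31) = 260·0.9960·0.4052 − 264·0.3783 = 104.9306 − 99.8712 = 5.0594

€5.06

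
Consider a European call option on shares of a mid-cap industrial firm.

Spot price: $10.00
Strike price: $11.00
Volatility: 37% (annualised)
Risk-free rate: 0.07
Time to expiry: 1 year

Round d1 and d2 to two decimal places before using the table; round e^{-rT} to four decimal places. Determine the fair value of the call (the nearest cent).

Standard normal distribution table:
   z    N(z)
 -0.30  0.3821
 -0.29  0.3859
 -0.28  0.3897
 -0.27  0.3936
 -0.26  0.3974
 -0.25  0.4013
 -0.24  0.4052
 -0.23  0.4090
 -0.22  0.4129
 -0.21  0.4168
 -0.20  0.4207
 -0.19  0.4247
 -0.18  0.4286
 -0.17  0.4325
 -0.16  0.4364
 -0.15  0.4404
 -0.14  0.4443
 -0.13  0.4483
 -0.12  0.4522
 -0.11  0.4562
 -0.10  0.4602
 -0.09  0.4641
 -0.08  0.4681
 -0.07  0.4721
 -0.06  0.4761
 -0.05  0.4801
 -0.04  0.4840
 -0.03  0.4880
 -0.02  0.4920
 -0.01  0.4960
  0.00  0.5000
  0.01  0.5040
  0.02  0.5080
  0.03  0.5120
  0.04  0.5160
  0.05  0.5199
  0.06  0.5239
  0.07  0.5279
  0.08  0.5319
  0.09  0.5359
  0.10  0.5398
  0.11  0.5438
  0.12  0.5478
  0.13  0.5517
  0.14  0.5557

$1.36

σ√T = 0.37·√1 = 0.3700
d₁ = [ln(10/11) + (0.07 + 0.37²/2)·1] / 0.3700 = [-0.0953 + 0.1385] / 0.3700 = 0.1166 → 0.12
d₂ = d₁ − σ√T = 0.1166 − 0.3700 = -0.2534 → -0.25
e^(−rT) = e^(−0.07·1) = 0.9324
C = 10·N(0.12) − 11·0.9324·N(-0.25) = 10·0.5478 − 11·0.9324·0.4013 = 5.4780 − 4.1159 = 1.3621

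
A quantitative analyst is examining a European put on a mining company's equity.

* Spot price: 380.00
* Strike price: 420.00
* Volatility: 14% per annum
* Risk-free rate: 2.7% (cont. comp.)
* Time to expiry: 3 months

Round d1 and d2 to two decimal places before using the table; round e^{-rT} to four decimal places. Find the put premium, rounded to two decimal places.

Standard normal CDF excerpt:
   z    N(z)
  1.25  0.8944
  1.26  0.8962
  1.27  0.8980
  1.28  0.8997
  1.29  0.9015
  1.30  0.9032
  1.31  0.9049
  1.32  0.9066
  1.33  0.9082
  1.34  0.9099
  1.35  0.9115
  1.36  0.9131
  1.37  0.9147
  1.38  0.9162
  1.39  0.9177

38.38

σ√T = 0.14 × 0.5000 = 0.0700
ln(S/K) + (r + σ²/2)T = ln(380/420) + (0.027 + 0.14²/2)·0.25 = -0.1001 + 0.0092 = -0.0909
d₁ = -0.0909 / 0.0700 = -1.2983 ≈ -1.30
d₂ = d₁ − σ√T = -1.2983 − 0.0700 = -1.3683 ≈ -1.37
e^(−rT) = e^(−0.027·0.25) = 0.9933
N(−d₂) = N(1.37) = 0.9147;  N(−d₁) = N(1.30) = 0.9032
P = 420·0.9933·0.9147 − 380·0.9032 = 381.6000 − 343.2160 = 38.3840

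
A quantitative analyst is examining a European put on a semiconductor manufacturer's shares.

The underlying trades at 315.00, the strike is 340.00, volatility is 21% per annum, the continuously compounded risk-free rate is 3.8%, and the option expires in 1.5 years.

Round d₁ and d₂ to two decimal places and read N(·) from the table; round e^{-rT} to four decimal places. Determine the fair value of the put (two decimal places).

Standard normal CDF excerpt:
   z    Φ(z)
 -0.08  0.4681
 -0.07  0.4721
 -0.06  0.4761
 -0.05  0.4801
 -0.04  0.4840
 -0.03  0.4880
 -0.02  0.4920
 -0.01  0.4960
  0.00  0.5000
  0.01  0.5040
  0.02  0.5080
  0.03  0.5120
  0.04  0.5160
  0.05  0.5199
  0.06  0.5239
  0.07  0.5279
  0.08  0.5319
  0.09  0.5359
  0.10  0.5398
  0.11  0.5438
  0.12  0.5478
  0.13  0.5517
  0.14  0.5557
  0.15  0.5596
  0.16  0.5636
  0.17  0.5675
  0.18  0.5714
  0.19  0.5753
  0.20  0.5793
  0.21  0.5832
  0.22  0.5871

34.82

T = 1.5;  σ√T = 0.2572
d₁ = [ln(315/340) + (0.038 + 0.21²/2)·1.5] / 0.2572 = [-0.0764 + 0.0901] / 0.2572 = 0.0533 which rounds to 0.05
d₂ = d₁ − σ√T = 0.0533 − 0.2572 = -0.2039 which rounds to -0.20
e^(−rT) = e^(−0.038·1.5) = 0.9446
P = 340·0.9446·N(0.20) − 315·N(-0.05) = 340·0.9446·0.5793 − 315·0.4801 = 186.0503 − 151.2315 = 34.8188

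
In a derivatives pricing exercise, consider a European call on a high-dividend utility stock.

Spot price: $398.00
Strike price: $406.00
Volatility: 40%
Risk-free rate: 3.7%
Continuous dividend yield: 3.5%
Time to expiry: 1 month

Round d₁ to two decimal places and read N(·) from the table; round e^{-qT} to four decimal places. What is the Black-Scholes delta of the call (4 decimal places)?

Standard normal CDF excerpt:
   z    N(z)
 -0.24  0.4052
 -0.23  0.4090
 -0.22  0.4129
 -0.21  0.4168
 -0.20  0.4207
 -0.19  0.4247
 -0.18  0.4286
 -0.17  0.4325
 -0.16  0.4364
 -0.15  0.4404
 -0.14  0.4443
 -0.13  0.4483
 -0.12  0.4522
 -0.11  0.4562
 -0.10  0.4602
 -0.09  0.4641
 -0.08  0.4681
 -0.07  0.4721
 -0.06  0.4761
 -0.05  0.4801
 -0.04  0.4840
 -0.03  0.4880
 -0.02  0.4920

σ√T = 0.4 × 0.2887 = 0.1155
ln(S/K) + (r − q + σ²/2)T = ln(398/406) + (0.037 − 0.035 + 0.4²/2)·0.08333 = -0.0199 + 0.0068 = -0.0131
d₁ = -0.0131 / 0.1155 = -0.1132 → -0.11
N(d₁) = N(-0.11) = 0.4562
Δ_call = exp(−qT)·N(d₁) = 0.9971·0.4562 = 0.4549

0.4549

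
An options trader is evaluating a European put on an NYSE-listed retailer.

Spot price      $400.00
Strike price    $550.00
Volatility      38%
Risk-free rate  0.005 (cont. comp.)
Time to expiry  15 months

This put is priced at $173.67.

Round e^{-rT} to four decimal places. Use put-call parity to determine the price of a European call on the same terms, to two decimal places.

exp(−rT) = exp(−0.005·1.25) = 0.9938
Put-call parity: C − P = S − K·e^(−rT) = 400 − 550·0.9938 = 400 − 546.5900 = -146.5900
C = P + (C − P) = 173.67 + (-146.5900) = 27.0800

$27.08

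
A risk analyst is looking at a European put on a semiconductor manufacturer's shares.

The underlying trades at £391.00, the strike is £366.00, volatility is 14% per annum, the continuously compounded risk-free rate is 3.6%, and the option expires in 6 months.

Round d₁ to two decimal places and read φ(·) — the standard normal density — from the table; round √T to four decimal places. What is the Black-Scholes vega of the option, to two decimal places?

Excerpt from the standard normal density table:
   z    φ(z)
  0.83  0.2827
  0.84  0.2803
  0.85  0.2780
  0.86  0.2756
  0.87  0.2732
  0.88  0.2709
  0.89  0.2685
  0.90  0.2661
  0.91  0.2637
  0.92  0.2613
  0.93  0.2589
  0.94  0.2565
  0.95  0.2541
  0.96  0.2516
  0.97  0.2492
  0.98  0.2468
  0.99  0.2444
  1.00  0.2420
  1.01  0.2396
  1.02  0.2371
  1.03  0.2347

73.57

σ√T = 0.14·√0.5 = 0.0990
d₁ = [ln(391/366) + (0.036 + 0.14²/2)·0.5] / 0.0990 = [0.0661 + 0.0229] / 0.0990 = 0.8988 → 0.90
√T = √0.5 = 0.7071
φ(d₁) = φ(0.90) = 0.2661
vega = S·φ(d₁)·√T = 391·0.2661·0.7071 = 73.5703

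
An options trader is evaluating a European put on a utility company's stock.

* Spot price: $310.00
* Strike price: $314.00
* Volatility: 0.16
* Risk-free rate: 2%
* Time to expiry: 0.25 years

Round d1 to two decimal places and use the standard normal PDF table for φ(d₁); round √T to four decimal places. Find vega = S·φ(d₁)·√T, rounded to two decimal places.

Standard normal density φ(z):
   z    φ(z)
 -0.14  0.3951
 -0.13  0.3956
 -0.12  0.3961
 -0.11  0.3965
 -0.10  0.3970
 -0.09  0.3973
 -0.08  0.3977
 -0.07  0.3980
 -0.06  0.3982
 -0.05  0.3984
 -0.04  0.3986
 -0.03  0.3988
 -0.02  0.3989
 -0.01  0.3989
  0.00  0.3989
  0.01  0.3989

61.72

T = 0.25;  σ√T = 0.0800
d₁ = [ln(310/314) + (0.02 + ½·0.16²)·0.25] / (σ√T) = (-0.0128 + 0.0082) / 0.0800 = -0.0578 which rounds to -0.06
√T = √0.25 = 0.5000
φ(d₁) = φ(-0.06) = 0.3982
vega = S·φ(d₁)·√T = 310·0.3982·0.5000 = 61.7210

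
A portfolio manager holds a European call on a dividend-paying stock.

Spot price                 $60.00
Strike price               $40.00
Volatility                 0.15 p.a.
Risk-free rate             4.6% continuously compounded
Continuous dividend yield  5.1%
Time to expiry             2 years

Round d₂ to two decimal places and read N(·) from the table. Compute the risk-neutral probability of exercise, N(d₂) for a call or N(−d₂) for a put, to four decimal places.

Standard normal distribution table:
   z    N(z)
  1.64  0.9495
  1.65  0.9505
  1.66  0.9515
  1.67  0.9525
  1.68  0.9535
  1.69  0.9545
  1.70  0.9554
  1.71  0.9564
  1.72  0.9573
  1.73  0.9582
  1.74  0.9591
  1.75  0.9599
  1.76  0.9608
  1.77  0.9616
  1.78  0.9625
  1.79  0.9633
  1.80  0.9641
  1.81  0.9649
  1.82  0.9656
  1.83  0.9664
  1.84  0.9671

0.9608

T = 2;  σ√T = 0.2121
d₁ = [ln(60/40) + (0.046 − 0.051 + 0.15²/2)·2] / 0.2121 = [0.4055 + 0.0125] / 0.2121 = 1.9703 ≈ 1.97
d₂ = d₁ − σ√T = 1.9703 − 0.2121 = 1.7582 ≈ 1.76
Pr(exercise) under Q = N(d₂) = 0.9608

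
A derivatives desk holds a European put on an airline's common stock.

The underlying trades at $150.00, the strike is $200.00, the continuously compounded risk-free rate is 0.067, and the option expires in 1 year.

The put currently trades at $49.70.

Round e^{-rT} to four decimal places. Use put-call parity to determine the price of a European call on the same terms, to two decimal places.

exp(−rT) = exp(−0.067·1) = 0.9352
Put-call parity: C − P = S − K·e^(−rT) = 150 − 200·0.9352 = 150 − 187.0400 = -37.0400
C = P + (C − P) = 49.70 + (-37.0400) = 12.6600

$12.66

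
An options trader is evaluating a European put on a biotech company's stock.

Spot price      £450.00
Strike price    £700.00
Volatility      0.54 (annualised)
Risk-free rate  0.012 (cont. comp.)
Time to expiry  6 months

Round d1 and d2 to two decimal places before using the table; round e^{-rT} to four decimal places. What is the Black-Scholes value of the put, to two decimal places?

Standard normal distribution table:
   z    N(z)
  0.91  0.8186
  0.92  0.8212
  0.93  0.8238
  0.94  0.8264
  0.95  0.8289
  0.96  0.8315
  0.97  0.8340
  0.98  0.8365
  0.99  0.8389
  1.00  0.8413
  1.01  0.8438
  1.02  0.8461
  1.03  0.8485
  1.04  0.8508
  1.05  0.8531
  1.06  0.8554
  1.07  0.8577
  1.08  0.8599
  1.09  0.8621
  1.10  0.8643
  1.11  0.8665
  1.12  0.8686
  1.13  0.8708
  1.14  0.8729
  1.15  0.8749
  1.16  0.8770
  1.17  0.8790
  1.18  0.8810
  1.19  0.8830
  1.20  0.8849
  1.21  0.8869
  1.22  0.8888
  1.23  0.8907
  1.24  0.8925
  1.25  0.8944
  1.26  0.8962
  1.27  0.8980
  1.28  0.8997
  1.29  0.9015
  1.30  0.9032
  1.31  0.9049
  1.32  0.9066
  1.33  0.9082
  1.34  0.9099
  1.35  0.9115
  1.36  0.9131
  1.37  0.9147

£258.92

σ√T = 0.54·√0.5 = 0.3818
d₁ = [ln(450/700) + (0.012 + ½·0.54²)·0.5] / (σ√T) = (-0.4418 + 0.0789) / 0.3818 = -0.9505 ≈ -0.95
d₂ = -0.9505 − 0.3818 = -1.3323 ≈ -1.33
e^(−rT) = e^(−0.012·0.5) = 0.9940
N(−d₂) = N(1.33) = 0.9082;  N(−d₁) = N(0.95) = 0.8289
P = 700·0.9940·0.9082 − 450·0.8289 = 631.9256 − 373.0050 = 258.9206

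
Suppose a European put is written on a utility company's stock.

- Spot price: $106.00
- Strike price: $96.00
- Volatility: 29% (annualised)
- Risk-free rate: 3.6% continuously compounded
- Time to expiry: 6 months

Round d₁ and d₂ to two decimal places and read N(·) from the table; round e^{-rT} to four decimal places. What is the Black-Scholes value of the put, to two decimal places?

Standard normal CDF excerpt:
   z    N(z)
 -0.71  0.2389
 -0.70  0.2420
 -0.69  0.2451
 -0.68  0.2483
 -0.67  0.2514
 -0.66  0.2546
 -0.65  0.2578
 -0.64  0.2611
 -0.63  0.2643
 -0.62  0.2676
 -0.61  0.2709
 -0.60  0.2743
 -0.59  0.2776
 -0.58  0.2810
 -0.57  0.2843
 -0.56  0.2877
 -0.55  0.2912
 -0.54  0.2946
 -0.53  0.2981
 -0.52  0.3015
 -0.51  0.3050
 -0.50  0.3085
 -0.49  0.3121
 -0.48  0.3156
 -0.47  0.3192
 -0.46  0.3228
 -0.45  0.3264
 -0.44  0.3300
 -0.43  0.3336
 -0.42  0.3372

$3.45

T = 0.5;  σ√T = 0.2051
d₁ = [ln(106/96) + (0.036 + 0.29²/2)·0.5] / 0.2051 = [0.0991 + 0.0390] / 0.2051 = 0.6735 which rounds to 0.67
d₂ = d₁ − σ√T = 0.6735 − 0.2051 = 0.4685 which rounds to 0.47
e^(−rT) = e^(−0.036·0.5) = 0.9822
N(−d₂) = N(-0.47) = 0.3192;  N(−d₁) = N(-0.67) = 0.2514
P = 96·0.9822·0.3192 − 106·0.2514 = 30.0978 − 26.6484 = 3.4494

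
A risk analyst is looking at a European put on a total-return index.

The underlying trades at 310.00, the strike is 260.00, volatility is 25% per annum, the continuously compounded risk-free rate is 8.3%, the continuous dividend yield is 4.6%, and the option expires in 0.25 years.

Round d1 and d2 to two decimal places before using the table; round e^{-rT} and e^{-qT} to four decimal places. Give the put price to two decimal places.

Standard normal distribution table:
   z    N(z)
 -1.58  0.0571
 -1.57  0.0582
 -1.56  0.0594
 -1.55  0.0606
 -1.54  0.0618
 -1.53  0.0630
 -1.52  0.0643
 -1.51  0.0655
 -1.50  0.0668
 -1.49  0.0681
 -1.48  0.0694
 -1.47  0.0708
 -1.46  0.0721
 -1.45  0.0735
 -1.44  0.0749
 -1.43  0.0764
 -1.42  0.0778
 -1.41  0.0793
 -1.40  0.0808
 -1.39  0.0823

T = 0.25;  σ√T = 0.1250
d₁ = [ln(310/260) + (0.083 − 0.046 + 0.25²/2)·0.25] / 0.1250 = [0.1759 + 0.0171] / 0.1250 = 1.5436 which rounds to 1.54
d₂ = d₁ − σ√T = 1.5436 − 0.1250 = 1.4186 which rounds to 1.42
exp(−qT) = exp(−0.046·0.25) = 0.9886;  exp(−rT) = exp(−0.083·0.25) = 0.9795
N(−d₂) = N(-1.42) = 0.0778;  N(−d₁) = N(-1.54) = 0.0618
P = 260·0.9795·0.0778 − 310·0.9886·0.0618 = 19.8133 − 18.9396 = 0.8737

0.87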